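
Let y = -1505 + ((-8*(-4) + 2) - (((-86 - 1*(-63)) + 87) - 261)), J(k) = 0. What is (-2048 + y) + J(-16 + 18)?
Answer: -3322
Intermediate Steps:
y = -1274 (y = -1505 + ((32 + 2) - (((-86 + 63) + 87) - 261)) = -1505 + (34 - ((-23 + 87) - 261)) = -1505 + (34 - (64 - 261)) = -1505 + (34 - 1*(-197)) = -1505 + (34 + 197) = -1505 + 231 = -1274)
(-2048 + y) + J(-16 + 18) = (-2048 - 1274) + 0 = -3322 + 0 = -3322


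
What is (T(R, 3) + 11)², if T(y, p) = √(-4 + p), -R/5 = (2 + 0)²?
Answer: (11 + I)² ≈ 120.0 + 22.0*I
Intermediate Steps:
R = -20 (R = -5*(2 + 0)² = -5*2² = -5*4 = -20)
(T(R, 3) + 11)² = (√(-4 + 3) + 11)² = (√(-1) + 11)² = (I + 11)² = (11 + I)²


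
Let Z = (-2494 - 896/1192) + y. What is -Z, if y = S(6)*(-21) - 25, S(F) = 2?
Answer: 381701/149 ≈ 2561.8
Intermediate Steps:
y = -67 (y = 2*(-21) - 25 = -42 - 25 = -67)
Z = -381701/149 (Z = (-2494 - 896/1192) - 67 = (-2494 - 896*1/1192) - 67 = (-2494 - 112/149) - 67 = -371718/149 - 67 = -381701/149 ≈ -2561.8)
-Z = -1*(-381701/149) = 381701/149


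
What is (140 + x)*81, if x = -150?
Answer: -810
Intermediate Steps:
(140 + x)*81 = (140 - 150)*81 = -10*81 = -810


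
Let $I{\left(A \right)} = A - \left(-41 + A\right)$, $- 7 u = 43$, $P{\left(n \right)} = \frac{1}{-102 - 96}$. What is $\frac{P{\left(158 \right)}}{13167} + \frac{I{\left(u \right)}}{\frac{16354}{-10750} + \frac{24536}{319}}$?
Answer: $\frac{183275632877713}{337022035946442} \approx 0.54381$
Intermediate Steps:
$P{\left(n \right)} = - \frac{1}{198}$ ($P{\left(n \right)} = \frac{1}{-198} = - \frac{1}{198}$)
$u = - \frac{43}{7}$ ($u = \left(- \frac{1}{7}\right) 43 = - \frac{43}{7} \approx -6.1429$)
$I{\left(A \right)} = 41$ ($I{\left(A \right)} = A - \left(-41 + A\right) = 41$)
$\frac{P{\left(158 \right)}}{13167} + \frac{I{\left(u \right)}}{\frac{16354}{-10750} + \frac{24536}{319}} = - \frac{1}{198 \cdot 13167} + \frac{41}{\frac{16354}{-10750} + \frac{24536}{319}} = \left(- \frac{1}{198}\right) \frac{1}{13167} + \frac{41}{16354 \left(- \frac{1}{10750}\right) + 24536 \cdot \frac{1}{319}} = - \frac{1}{2607066} + \frac{41}{- \frac{8177}{5375} + \frac{24536}{319}} = - \frac{1}{2607066} + \frac{41}{\frac{129272537}{1714625}} = - \frac{1}{2607066} + 41 \cdot \frac{1714625}{129272537} = - \frac{1}{2607066} + \frac{70299625}{129272537} = \frac{183275632877713}{337022035946442}$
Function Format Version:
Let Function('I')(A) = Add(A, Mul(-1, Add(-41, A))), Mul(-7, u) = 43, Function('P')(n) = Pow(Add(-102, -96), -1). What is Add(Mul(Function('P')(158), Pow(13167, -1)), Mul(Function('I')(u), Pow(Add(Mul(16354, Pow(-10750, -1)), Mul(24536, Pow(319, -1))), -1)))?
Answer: Rational(183275632877713, 337022035946442) ≈ 0.54381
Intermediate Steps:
Function('P')(n) = Rational(-1, 198) (Function('P')(n) = Pow(-198, -1) = Rational(-1, 198))
u = Rational(-43, 7) (u = Mul(Rational(-1, 7), 43) = Rational(-43, 7) ≈ -6.1429)
Function('I')(A) = 41 (Function('I')(A) = Add(A, Add(41, Mul(-1, A))) = 41)
Add(Mul(Function('P')(158), Pow(13167, -1)), Mul(Function('I')(u), Pow(Add(Mul(16354, Pow(-10750, -1)), Mul(24536, Pow(319, -1))), -1))) = Add(Mul(Rational(-1, 198), Pow(13167, -1)), Mul(41, Pow(Add(Mul(16354, Pow(-10750, -1)), Mul(24536, Pow(319, -1))), -1))) = Add(Mul(Rational(-1, 198), Rational(1, 13167)), Mul(41, Pow(Add(Mul(16354, Rational(-1, 10750)), Mul(24536, Rational(1, 319))), -1))) = Add(Rational(-1, 2607066), Mul(41, Pow(Add(Rational(-8177, 5375), Rational(24536, 319)), -1))) = Add(Rational(-1, 2607066), Mul(41, Pow(Rational(129272537, 1714625), -1))) = Add(Rational(-1, 2607066), Mul(41, Rational(1714625, 129272537))) = Add(Rational(-1, 2607066), Rational(70299625, 129272537)) = Rational(183275632877713, 337022035946442)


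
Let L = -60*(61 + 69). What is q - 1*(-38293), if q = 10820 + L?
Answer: 41313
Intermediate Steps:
L = -7800 (L = -60*130 = -7800)
q = 3020 (q = 10820 - 7800 = 3020)
q - 1*(-38293) = 3020 - 1*(-38293) = 3020 + 38293 = 41313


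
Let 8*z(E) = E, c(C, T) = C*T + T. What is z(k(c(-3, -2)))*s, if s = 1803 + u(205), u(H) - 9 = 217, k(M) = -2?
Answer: -2029/4 ≈ -507.25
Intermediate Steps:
c(C, T) = T + C*T
u(H) = 226 (u(H) = 9 + 217 = 226)
z(E) = E/8
s = 2029 (s = 1803 + 226 = 2029)
z(k(c(-3, -2)))*s = ((1/8)*(-2))*2029 = -1/4*2029 = -2029/4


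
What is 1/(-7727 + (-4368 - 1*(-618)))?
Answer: -1/11477 ≈ -8.7131e-5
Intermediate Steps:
1/(-7727 + (-4368 - 1*(-618))) = 1/(-7727 + (-4368 + 618)) = 1/(-7727 - 3750) = 1/(-11477) = -1/11477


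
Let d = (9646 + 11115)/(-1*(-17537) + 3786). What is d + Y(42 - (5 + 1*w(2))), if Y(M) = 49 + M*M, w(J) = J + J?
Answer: 24286335/21323 ≈ 1139.0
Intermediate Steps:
w(J) = 2*J
Y(M) = 49 + M**2
d = 20761/21323 (d = 20761/(17537 + 3786) = 20761/21323 ≈ 0.97364)
d + Y(42 - (5 + 1*w(2))) = 20761/21323 + (49 + (42 - (5 + 1*(2*2)))**2) = 20761/21323 + (49 + (42 - (5 + 1*4))**2) = 20761/21323 + (49 + (42 - (5 + 4))**2) = 20761/21323 + (49 + (42 - 1*9)**2) = 20761/21323 + (49 + (42 - 9)**2) = 20761/21323 + (49 + 33**2) = 20761/21323 + (49 + 1089) = 20761/21323 + 1138 = 24286335/21323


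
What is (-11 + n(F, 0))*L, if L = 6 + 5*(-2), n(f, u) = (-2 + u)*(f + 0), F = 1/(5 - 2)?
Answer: 140/3 ≈ 46.667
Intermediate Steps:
F = ⅓ (F = 1/3 = ⅓ ≈ 0.33333)
n(f, u) = f*(-2 + u) (n(f, u) = (-2 + u)*f = f*(-2 + u))
L = -4 (L = 6 - 10 = -4)
(-11 + n(F, 0))*L = (-11 + (-2 + 0)/3)*(-4) = (-11 + (⅓)*(-2))*(-4) = (-11 - ⅔)*(-4) = -35/3*(-4) = 140/3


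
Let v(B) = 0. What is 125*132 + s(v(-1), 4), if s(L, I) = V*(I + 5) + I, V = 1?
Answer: 16513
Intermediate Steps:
s(L, I) = 5 + 2*I (s(L, I) = 1*(I + 5) + I = 1*(5 + I) + I = (5 + I) + I = 5 + 2*I)
125*132 + s(v(-1), 4) = 125*132 + (5 + 2*4) = 16500 + (5 + 8) = 16500 + 13 = 16513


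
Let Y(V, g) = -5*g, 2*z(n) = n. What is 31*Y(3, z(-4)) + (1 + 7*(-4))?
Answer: 283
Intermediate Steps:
z(n) = n/2
31*Y(3, z(-4)) + (1 + 7*(-4)) = 31*(-5*(-4)/2) + (1 + 7*(-4)) = 31*(-5*(-2)) + (1 - 28) = 31*10 - 27 = 310 - 27 = 283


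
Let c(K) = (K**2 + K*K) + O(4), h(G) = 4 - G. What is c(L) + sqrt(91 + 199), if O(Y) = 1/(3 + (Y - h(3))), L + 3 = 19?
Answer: 3073/6 + sqrt(290) ≈ 529.20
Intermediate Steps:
L = 16 (L = -3 + 19 = 16)
O(Y) = 1/(2 + Y) (O(Y) = 1/(3 + (Y - (4 - 1*3))) = 1/(3 + (Y - (4 - 3))) = 1/(3 + (Y - 1*1)) = 1/(3 + (Y - 1)) = 1/(3 + (-1 + Y)) = 1/(2 + Y))
c(K) = 1/6 + 2*K**2 (c(K) = (K**2 + K*K) + 1/(2 + 4) = (K**2 + K**2) + 1/6 = 2*K**2 + 1/6 = 1/6 + 2*K**2)
c(L) + sqrt(91 + 199) = (1/6 + 2*16**2) + sqrt(91 + 199) = (1/6 + 2*256) + sqrt(290) = (1/6 + 512) + sqrt(290) = 3073/6 + sqrt(290)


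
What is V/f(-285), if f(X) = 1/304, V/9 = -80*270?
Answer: -59097600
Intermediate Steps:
V = -194400 (V = 9*(-80*270) = 9*(-1*21600) = 9*(-21600) = -194400)
f(X) = 1/304
V/f(-285) = -194400/1/304 = -194400*304 = -59097600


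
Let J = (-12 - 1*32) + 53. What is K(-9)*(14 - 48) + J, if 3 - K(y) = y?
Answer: -399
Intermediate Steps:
J = 9 (J = (-12 - 32) + 53 = -44 + 53 = 9)
K(y) = 3 - y
K(-9)*(14 - 48) + J = (3 - 1*(-9))*(14 - 48) + 9 = (3 + 9)*(-34) + 9 = 12*(-34) + 9 = -408 + 9 = -399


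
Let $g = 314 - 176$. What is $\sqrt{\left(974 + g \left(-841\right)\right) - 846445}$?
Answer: $i \sqrt{961529} \approx 980.58 i$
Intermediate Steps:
$g = 138$
$\sqrt{\left(974 + g \left(-841\right)\right) - 846445} = \sqrt{\left(974 + 138 \left(-841\right)\right) - 846445} = \sqrt{\left(974 - 116058\right) - 846445} = \sqrt{-115084 - 846445} = \sqrt{-961529} = i \sqrt{961529}$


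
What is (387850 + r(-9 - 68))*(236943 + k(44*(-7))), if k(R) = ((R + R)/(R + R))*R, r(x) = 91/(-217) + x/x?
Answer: 2845149686680/31 ≈ 9.1779e+10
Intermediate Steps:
r(x) = 18/31 (r(x) = 91*(-1/217) + 1 = -13/31 + 1 = 18/31)
k(R) = R (k(R) = ((2*R)/((2*R)))*R = ((2*R)*(1/(2*R)))*R = 1*R = R)
(387850 + r(-9 - 68))*(236943 + k(44*(-7))) = (387850 + 18/31)*(236943 + 44*(-7)) = 12023368*(236943 - 308)/31 = (12023368/31)*236635 = 2845149686680/31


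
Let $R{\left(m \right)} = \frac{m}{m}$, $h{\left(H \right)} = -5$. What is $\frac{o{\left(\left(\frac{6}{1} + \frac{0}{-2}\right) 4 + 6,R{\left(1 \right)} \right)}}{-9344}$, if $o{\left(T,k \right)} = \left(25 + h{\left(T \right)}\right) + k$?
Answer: $- \frac{21}{9344} \approx -0.0022474$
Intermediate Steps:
$R{\left(m \right)} = 1$
$o{\left(T,k \right)} = 20 + k$ ($o{\left(T,k \right)} = \left(25 - 5\right) + k = 20 + k$)
$\frac{o{\left(\left(\frac{6}{1} + \frac{0}{-2}\right) 4 + 6,R{\left(1 \right)} \right)}}{-9344} = \frac{20 + 1}{-9344} = 21 \left(- \frac{1}{9344}\right) = - \frac{21}{9344}$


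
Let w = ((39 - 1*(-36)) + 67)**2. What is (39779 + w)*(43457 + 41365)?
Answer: 5084485146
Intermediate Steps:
w = 20164 (w = ((39 + 36) + 67)**2 = (75 + 67)**2 = 142**2 = 20164)
(39779 + w)*(43457 + 41365) = (39779 + 20164)*(43457 + 41365) = 59943*84822 = 5084485146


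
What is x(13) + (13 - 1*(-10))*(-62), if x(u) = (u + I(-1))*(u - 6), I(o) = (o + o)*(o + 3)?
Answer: -1363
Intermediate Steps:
I(o) = 2*o*(3 + o) (I(o) = (2*o)*(3 + o) = 2*o*(3 + o))
x(u) = (-6 + u)*(-4 + u) (x(u) = (u + 2*(-1)*(3 - 1))*(u - 6) = (u + 2*(-1)*2)*(-6 + u) = (u - 4)*(-6 + u) = (-4 + u)*(-6 + u) = (-6 + u)*(-4 + u))
x(13) + (13 - 1*(-10))*(-62) = (24 + 13² - 10*13) + (13 - 1*(-10))*(-62) = (24 + 169 - 130) + (13 + 10)*(-62) = 63 + 23*(-62) = 63 - 1426 = -1363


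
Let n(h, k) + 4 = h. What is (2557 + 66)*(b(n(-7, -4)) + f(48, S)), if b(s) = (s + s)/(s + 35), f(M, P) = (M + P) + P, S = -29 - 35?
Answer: -2546933/12 ≈ -2.1224e+5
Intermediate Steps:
S = -64
n(h, k) = -4 + h
f(M, P) = M + 2*P
b(s) = 2*s/(35 + s) (b(s) = (2*s)/(35 + s) = 2*s/(35 + s))
(2557 + 66)*(b(n(-7, -4)) + f(48, S)) = (2557 + 66)*(2*(-4 - 7)/(35 + (-4 - 7)) + (48 + 2*(-64))) = 2623*(2*(-11)/(35 - 11) + (48 - 128)) = 2623*(2*(-11)/24 - 80) = 2623*(2*(-11)*(1/24) - 80) = 2623*(-11/12 - 80) = 2623*(-971/12) = -2546933/12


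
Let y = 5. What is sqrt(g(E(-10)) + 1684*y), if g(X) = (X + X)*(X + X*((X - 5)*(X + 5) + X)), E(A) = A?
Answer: 2*sqrt(5405) ≈ 147.04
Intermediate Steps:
g(X) = 2*X*(X + X*(X + (-5 + X)*(5 + X))) (g(X) = (2*X)*(X + X*((-5 + X)*(5 + X) + X)) = (2*X)*(X + X*(X + (-5 + X)*(5 + X))) = 2*X*(X + X*(X + (-5 + X)*(5 + X))))
sqrt(g(E(-10)) + 1684*y) = sqrt(2*(-10)**2*(-24 - 10 + (-10)**2) + 1684*5) = sqrt(2*100*(-24 - 10 + 100) + 8420) = sqrt(2*100*66 + 8420) = sqrt(13200 + 8420) = sqrt(21620) = 2*sqrt(5405)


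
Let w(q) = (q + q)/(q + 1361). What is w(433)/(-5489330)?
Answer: -433/4923929010 ≈ -8.7938e-8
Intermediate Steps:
w(q) = 2*q/(1361 + q) (w(q) = (2*q)/(1361 + q) = 2*q/(1361 + q))
w(433)/(-5489330) = (2*433/(1361 + 433))/(-5489330) = (2*433/1794)*(-1/5489330) = (2*433*(1/1794))*(-1/5489330) = (433/897)*(-1/5489330) = -433/4923929010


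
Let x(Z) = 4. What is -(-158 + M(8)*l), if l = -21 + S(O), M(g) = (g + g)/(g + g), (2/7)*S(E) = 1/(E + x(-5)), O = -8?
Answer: 1439/8 ≈ 179.88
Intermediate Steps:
S(E) = 7/(2*(4 + E)) (S(E) = 7/(2*(E + 4)) = 7/(2*(4 + E)))
M(g) = 1 (M(g) = (2*g)/((2*g)) = (2*g)*(1/(2*g)) = 1)
l = -175/8 (l = -21 + 7/(2*(4 - 8)) = -21 + (7/2)/(-4) = -21 + (7/2)*(-¼) = -21 - 7/8 = -175/8 ≈ -21.875)
-(-158 + M(8)*l) = -(-158 + 1*(-175/8)) = -(-158 - 175/8) = -1*(-1439/8) = 1439/8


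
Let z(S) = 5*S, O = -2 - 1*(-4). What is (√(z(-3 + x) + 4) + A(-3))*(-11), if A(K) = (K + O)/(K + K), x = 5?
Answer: -11/6 - 11*√14 ≈ -42.992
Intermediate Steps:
O = 2 (O = -2 + 4 = 2)
A(K) = (2 + K)/(2*K) (A(K) = (K + 2)/(K + K) = (2 + K)/((2*K)) = (2 + K)*(1/(2*K)) = (2 + K)/(2*K))
(√(z(-3 + x) + 4) + A(-3))*(-11) = (√(5*(-3 + 5) + 4) + (½)*(2 - 3)/(-3))*(-11) = (√(5*2 + 4) + (½)*(-⅓)*(-1))*(-11) = (√(10 + 4) + ⅙)*(-11) = (√14 + ⅙)*(-11) = (⅙ + √14)*(-11) = -11/6 - 11*√14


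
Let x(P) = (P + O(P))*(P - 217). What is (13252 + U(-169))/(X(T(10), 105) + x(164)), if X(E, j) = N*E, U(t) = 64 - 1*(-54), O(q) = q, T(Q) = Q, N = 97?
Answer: -6685/8207 ≈ -0.81455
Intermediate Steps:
U(t) = 118 (U(t) = 64 + 54 = 118)
x(P) = 2*P*(-217 + P) (x(P) = (P + P)*(P - 217) = (2*P)*(-217 + P) = 2*P*(-217 + P))
X(E, j) = 97*E
(13252 + U(-169))/(X(T(10), 105) + x(164)) = (13252 + 118)/(97*10 + 2*164*(-217 + 164)) = 13370/(970 + 2*164*(-53)) = 13370/(970 - 17384) = 13370/(-16414) = 13370*(-1/16414) = -6685/8207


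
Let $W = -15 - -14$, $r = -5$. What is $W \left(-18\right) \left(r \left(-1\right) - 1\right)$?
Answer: $72$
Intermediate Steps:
$W = -1$ ($W = -15 + 14 = -1$)
$W \left(-18\right) \left(r \left(-1\right) - 1\right) = \left(-1\right) \left(-18\right) \left(\left(-5\right) \left(-1\right) - 1\right) = 18 \left(5 - 1\right) = 18 \cdot 4 = 72$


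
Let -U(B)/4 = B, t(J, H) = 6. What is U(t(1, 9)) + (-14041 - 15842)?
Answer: -29907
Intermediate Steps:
U(B) = -4*B
U(t(1, 9)) + (-14041 - 15842) = -4*6 + (-14041 - 15842) = -24 - 29883 = -29907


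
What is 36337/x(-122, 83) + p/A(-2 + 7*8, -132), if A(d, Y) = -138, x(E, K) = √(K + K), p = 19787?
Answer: -19787/138 + 36337*√166/166 ≈ 2676.9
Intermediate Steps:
x(E, K) = √2*√K (x(E, K) = √(2*K) = √2*√K)
36337/x(-122, 83) + p/A(-2 + 7*8, -132) = 36337/((√2*√83)) + 19787/(-138) = 36337/(√166) + 19787*(-1/138) = 36337*(√166/166) - 19787/138 = 36337*√166/166 - 19787/138 = -19787/138 + 36337*√166/166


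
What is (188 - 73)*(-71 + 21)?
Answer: -5750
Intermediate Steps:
(188 - 73)*(-71 + 21) = 115*(-50) = -5750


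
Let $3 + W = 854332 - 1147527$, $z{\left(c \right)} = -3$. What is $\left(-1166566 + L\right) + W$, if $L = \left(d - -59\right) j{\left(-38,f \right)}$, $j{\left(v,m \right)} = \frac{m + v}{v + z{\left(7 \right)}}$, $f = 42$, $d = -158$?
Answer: $- \frac{59849928}{41} \approx -1.4598 \cdot 10^{6}$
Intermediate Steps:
$j{\left(v,m \right)} = \frac{m + v}{-3 + v}$ ($j{\left(v,m \right)} = \frac{m + v}{v - 3} = \frac{m + v}{-3 + v}$)
$W = -293198$ ($W = -3 + \left(854332 - 1147527\right) = -3 - 293195 = -293198$)
$L = \frac{396}{41}$ ($L = \left(-158 - -59\right) \frac{42 - 38}{-3 - 38} = \left(-158 + 59\right) \frac{1}{-41} \cdot 4 = - 99 \left(\left(- \frac{1}{41}\right) 4\right) = \left(-99\right) \left(- \frac{4}{41}\right) = \frac{396}{41} \approx 9.6585$)
$\left(-1166566 + L\right) + W = \left(-1166566 + \frac{396}{41}\right) - 293198 = - \frac{47828810}{41} - 293198 = - \frac{59849928}{41}$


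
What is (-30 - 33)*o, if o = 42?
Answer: -2646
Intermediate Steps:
(-30 - 33)*o = (-30 - 33)*42 = -63*42 = -2646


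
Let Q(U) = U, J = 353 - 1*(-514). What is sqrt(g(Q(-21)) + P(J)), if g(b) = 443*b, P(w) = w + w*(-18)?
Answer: I*sqrt(24042) ≈ 155.05*I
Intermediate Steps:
J = 867 (J = 353 + 514 = 867)
P(w) = -17*w (P(w) = w - 18*w = -17*w)
sqrt(g(Q(-21)) + P(J)) = sqrt(443*(-21) - 17*867) = sqrt(-9303 - 14739) = sqrt(-24042) = I*sqrt(24042)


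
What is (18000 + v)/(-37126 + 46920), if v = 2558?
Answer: 10279/4897 ≈ 2.0990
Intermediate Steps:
(18000 + v)/(-37126 + 46920) = (18000 + 2558)/(-37126 + 46920) = 20558/9794 = 20558*(1/9794) = 10279/4897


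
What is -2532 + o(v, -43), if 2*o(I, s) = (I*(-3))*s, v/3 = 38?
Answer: 4821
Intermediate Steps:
v = 114 (v = 3*38 = 114)
o(I, s) = -3*I*s/2 (o(I, s) = ((I*(-3))*s)/2 = ((-3*I)*s)/2 = (-3*I*s)/2 = -3*I*s/2)
-2532 + o(v, -43) = -2532 - 3/2*114*(-43) = -2532 + 7353 = 4821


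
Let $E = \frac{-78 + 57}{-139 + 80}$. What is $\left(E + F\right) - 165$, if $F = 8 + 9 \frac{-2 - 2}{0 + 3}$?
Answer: $- \frac{9950}{59} \approx -168.64$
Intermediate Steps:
$E = \frac{21}{59}$ ($E = - \frac{21}{-59} = \left(-21\right) \left(- \frac{1}{59}\right) = \frac{21}{59} \approx 0.35593$)
$F = -4$ ($F = 8 + 9 \left(- \frac{4}{3}\right) = 8 - 12 = -4$)
$\left(E + F\right) - 165 = \left(\frac{21}{59} - 4\right) - 165 = - \frac{215}{59} - 165 = - \frac{9950}{59}$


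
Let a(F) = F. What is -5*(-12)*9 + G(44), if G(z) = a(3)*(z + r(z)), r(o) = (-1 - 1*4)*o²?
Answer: -28368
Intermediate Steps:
r(o) = -5*o² (r(o) = (-1 - 4)*o² = -5*o²)
G(z) = -15*z² + 3*z (G(z) = 3*(z - 5*z²) = -15*z² + 3*z)
-5*(-12)*9 + G(44) = -5*(-12)*9 + 3*44*(1 - 5*44) = 60*9 + 3*44*(1 - 220) = 540 + 3*44*(-219) = 540 - 28908 = -28368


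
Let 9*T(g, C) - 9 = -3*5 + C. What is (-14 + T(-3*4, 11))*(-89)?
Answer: 10769/9 ≈ 1196.6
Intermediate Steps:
T(g, C) = -2/3 + C/9 (T(g, C) = 1 + (-3*5 + C)/9 = 1 + (-15 + C)/9 = 1 + (-5/3 + C/9) = -2/3 + C/9)
(-14 + T(-3*4, 11))*(-89) = (-14 + (-2/3 + (1/9)*11))*(-89) = (-14 + (-2/3 + 11/9))*(-89) = (-14 + 5/9)*(-89) = -121/9*(-89) = 10769/9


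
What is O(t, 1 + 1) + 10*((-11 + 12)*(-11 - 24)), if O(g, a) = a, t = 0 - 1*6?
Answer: -348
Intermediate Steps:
t = -6 (t = 0 - 6 = -6)
O(t, 1 + 1) + 10*((-11 + 12)*(-11 - 24)) = (1 + 1) + 10*((-11 + 12)*(-11 - 24)) = 2 + 10*(1*(-35)) = 2 + 10*(-35) = 2 - 350 = -348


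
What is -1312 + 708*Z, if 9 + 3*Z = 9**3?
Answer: 168608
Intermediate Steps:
Z = 240 (Z = -3 + (1/3)*9**3 = -3 + (1/3)*729 = -3 + 243 = 240)
-1312 + 708*Z = -1312 + 708*240 = -1312 + 169920 = 168608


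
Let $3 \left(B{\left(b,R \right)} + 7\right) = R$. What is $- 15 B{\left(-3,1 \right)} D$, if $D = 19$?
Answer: $1900$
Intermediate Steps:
$B{\left(b,R \right)} = -7 + \frac{R}{3}$
$- 15 B{\left(-3,1 \right)} D = - 15 \left(-7 + \frac{1}{3} \cdot 1\right) 19 = - 15 \left(-7 + \frac{1}{3}\right) 19 = \left(-15\right) \left(- \frac{20}{3}\right) 19 = 100 \cdot 19 = 1900$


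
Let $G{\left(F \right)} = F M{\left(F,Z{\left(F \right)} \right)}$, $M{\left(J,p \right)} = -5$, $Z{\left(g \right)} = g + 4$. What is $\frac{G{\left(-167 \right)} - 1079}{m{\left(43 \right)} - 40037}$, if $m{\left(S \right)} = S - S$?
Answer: $\frac{244}{40037} \approx 0.0060944$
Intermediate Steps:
$Z{\left(g \right)} = 4 + g$
$m{\left(S \right)} = 0$
$G{\left(F \right)} = - 5 F$ ($G{\left(F \right)} = F \left(-5\right) = - 5 F$)
$\frac{G{\left(-167 \right)} - 1079}{m{\left(43 \right)} - 40037} = \frac{\left(-5\right) \left(-167\right) - 1079}{0 - 40037} = \frac{835 - 1079}{-40037} = \left(-244\right) \left(- \frac{1}{40037}\right) = \frac{244}{40037}$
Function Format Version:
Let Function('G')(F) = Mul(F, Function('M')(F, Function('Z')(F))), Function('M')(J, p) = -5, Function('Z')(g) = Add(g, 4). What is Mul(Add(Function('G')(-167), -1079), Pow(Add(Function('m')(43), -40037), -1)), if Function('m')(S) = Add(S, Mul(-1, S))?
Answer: Rational(244, 40037) ≈ 0.0060944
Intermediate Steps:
Function('Z')(g) = Add(4, g)
Function('m')(S) = 0
Function('G')(F) = Mul(-5, F) (Function('G')(F) = Mul(F, -5) = Mul(-5, F))
Mul(Add(Function('G')(-167), -1079), Pow(Add(Function('m')(43), -40037), -1)) = Mul(Add(Mul(-5, -167), -1079), Pow(Add(0, -40037), -1)) = Mul(Add(835, -1079), Pow(-40037, -1)) = Mul(-244, Rational(-1, 40037)) = Rational(244, 40037)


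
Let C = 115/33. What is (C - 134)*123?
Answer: -176587/11 ≈ -16053.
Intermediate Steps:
C = 115/33 (C = 115*(1/33) = 115/33 ≈ 3.4848)
(C - 134)*123 = (115/33 - 134)*123 = -4307/33*123 = -176587/11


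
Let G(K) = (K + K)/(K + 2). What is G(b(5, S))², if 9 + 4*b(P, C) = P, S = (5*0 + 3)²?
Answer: 4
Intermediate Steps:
S = 9 (S = (0 + 3)² = 3² = 9)
b(P, C) = -9/4 + P/4
G(K) = 2*K/(2 + K) (G(K) = (2*K)/(2 + K) = 2*K/(2 + K))
G(b(5, S))² = (2*(-9/4 + (¼)*5)/(2 + (-9/4 + (¼)*5)))² = (2*(-9/4 + 5/4)/(2 + (-9/4 + 5/4)))² = (2*(-1)/(2 - 1))² = (2*(-1)/1)² = (2*(-1)*1)² = (-2)² = 4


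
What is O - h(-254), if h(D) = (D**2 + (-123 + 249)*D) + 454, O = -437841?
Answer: -470807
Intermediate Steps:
h(D) = 454 + D**2 + 126*D (h(D) = (D**2 + 126*D) + 454 = 454 + D**2 + 126*D)
O - h(-254) = -437841 - (454 + (-254)**2 + 126*(-254)) = -437841 - (454 + 64516 - 32004) = -437841 - 1*32966 = -437841 - 32966 = -470807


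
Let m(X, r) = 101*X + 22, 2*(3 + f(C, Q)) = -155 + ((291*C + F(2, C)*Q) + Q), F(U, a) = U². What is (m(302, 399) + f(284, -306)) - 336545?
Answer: -531089/2 ≈ -2.6554e+5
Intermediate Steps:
f(C, Q) = -161/2 + 5*Q/2 + 291*C/2 (f(C, Q) = -3 + (-155 + ((291*C + 2²*Q) + Q))/2 = -3 + (-155 + ((291*C + 4*Q) + Q))/2 = -3 + (-155 + ((4*Q + 291*C) + Q))/2 = -3 + (-155 + (5*Q + 291*C))/2 = -3 + (-155 + 5*Q + 291*C)/2 = -3 + (-155/2 + 5*Q/2 + 291*C/2) = -161/2 + 5*Q/2 + 291*C/2)
m(X, r) = 22 + 101*X
(m(302, 399) + f(284, -306)) - 336545 = ((22 + 101*302) + (-161/2 + (5/2)*(-306) + (291/2)*284)) - 336545 = ((22 + 30502) + (-161/2 - 765 + 41322)) - 336545 = (30524 + 80953/2) - 336545 = 142001/2 - 336545 = -531089/2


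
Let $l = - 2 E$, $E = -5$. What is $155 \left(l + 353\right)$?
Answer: $56265$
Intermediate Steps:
$l = 10$ ($l = \left(-2\right) \left(-5\right) = 10$)
$155 \left(l + 353\right) = 155 \left(10 + 353\right) = 155 \cdot 363 = 56265$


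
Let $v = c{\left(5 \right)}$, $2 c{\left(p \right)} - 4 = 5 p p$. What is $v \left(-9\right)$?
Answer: $- \frac{1161}{2} \approx -580.5$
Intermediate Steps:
$c{\left(p \right)} = 2 + \frac{5 p^{2}}{2}$ ($c{\left(p \right)} = 2 + \frac{5 p p}{2} = 2 + \frac{5 p^{2}}{2}$)
$v = \frac{129}{2}$ ($v = 2 + \frac{5 \cdot 5^{2}}{2} = 2 + \frac{5}{2} \cdot 25 = 2 + \frac{125}{2} = \frac{129}{2} \approx 64.5$)
$v \left(-9\right) = \frac{129}{2} \left(-9\right) = - \frac{1161}{2}$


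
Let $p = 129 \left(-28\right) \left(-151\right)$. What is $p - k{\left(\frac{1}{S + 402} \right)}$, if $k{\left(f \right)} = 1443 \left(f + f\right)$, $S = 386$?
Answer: $\frac{214890885}{394} \approx 5.4541 \cdot 10^{5}$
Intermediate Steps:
$k{\left(f \right)} = 2886 f$ ($k{\left(f \right)} = 1443 \cdot 2 f = 2886 f$)
$p = 545412$ ($p = \left(-3612\right) \left(-151\right) = 545412$)
$p - k{\left(\frac{1}{S + 402} \right)} = 545412 - \frac{2886}{386 + 402} = 545412 - \frac{2886}{788} = 545412 - 2886 \cdot \frac{1}{788} = 545412 - \frac{1443}{394} = \frac{214890885}{394}$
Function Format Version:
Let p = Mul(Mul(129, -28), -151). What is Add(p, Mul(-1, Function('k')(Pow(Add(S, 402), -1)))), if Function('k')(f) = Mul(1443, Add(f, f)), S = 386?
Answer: Rational(214890885, 394) ≈ 5.4541e+5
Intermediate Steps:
Function('k')(f) = Mul(2886, f) (Function('k')(f) = Mul(1443, Mul(2, f)) = Mul(2886, f))
p = 545412 (p = Mul(-3612, -151) = 545412)
Add(p, Mul(-1, Function('k')(Pow(Add(S, 402), -1)))) = Add(545412, Mul(-1, Mul(2886, Pow(Add(386, 402), -1)))) = Add(545412, Mul(-1, Mul(2886, Pow(788, -1)))) = Add(545412, Mul(-1, Mul(2886, Rational(1, 788)))) = Add(545412, Mul(-1, Rational(1443, 394))) = Add(545412, Rational(-1443, 394)) = Rational(214890885, 394)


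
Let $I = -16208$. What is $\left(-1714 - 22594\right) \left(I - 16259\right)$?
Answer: $789207836$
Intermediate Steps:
$\left(-1714 - 22594\right) \left(I - 16259\right) = \left(-1714 - 22594\right) \left(-16208 - 16259\right) = \left(-24308\right) \left(-32467\right) = 789207836$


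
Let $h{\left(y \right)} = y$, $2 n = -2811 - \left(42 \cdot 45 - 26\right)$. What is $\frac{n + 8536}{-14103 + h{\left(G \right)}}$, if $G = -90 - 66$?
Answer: $- \frac{253}{582} \approx -0.43471$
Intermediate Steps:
$G = -156$
$n = - \frac{4675}{2}$ ($n = \frac{-2811 - \left(42 \cdot 45 - 26\right)}{2} = \frac{-2811 - \left(1890 - 26\right)}{2} = \frac{-2811 - 1864}{2} = \frac{1}{2} \left(-4675\right) = - \frac{4675}{2} \approx -2337.5$)
$\frac{n + 8536}{-14103 + h{\left(G \right)}} = \frac{- \frac{4675}{2} + 8536}{-14103 - 156} = \frac{12397}{2 \left(-14259\right)} = \frac{12397}{2} \left(- \frac{1}{14259}\right) = - \frac{253}{582}$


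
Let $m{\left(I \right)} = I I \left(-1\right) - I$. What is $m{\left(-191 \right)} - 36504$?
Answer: $-72794$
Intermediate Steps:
$m{\left(I \right)} = - I - I^{2}$ ($m{\left(I \right)} = I^{2} \left(-1\right) - I = - I^{2} - I = - I - I^{2}$)
$m{\left(-191 \right)} - 36504 = \left(-1\right) \left(-191\right) \left(1 - 191\right) - 36504 = \left(-1\right) \left(-191\right) \left(-190\right) - 36504 = -36290 - 36504 = -72794$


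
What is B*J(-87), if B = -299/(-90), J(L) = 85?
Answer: 5083/18 ≈ 282.39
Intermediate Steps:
B = 299/90 (B = -299*(-1/90) = 299/90 ≈ 3.3222)
B*J(-87) = (299/90)*85 = 5083/18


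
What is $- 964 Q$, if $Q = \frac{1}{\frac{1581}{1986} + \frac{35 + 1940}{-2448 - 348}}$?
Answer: $- \frac{892158864}{83021} \approx -10746.0$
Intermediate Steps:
$Q = \frac{925476}{83021}$ ($Q = \frac{1}{1581 \cdot \frac{1}{1986} + \frac{1975}{-2796}} = \frac{1}{\frac{527}{662} + 1975 \left(- \frac{1}{2796}\right)} = \frac{1}{\frac{527}{662} - \frac{1975}{2796}} = \frac{1}{\frac{83021}{925476}} = \frac{925476}{83021} \approx 11.147$)
$- 964 Q = \left(-964\right) \frac{925476}{83021} = - \frac{892158864}{83021}$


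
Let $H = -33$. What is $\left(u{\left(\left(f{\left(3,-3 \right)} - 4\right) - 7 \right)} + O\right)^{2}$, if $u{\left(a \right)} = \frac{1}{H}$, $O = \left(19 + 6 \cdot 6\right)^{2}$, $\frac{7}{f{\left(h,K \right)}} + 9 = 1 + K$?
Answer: $\frac{9964830976}{1089} \approx 9.1504 \cdot 10^{6}$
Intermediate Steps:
$f{\left(h,K \right)} = \frac{7}{-8 + K}$ ($f{\left(h,K \right)} = \frac{7}{-9 + \left(1 + K\right)} = \frac{7}{-8 + K}$)
$O = 3025$ ($O = \left(19 + 36\right)^{2} = 55^{2} = 3025$)
$u{\left(a \right)} = - \frac{1}{33}$ ($u{\left(a \right)} = \frac{1}{-33} = - \frac{1}{33}$)
$\left(u{\left(\left(f{\left(3,-3 \right)} - 4\right) - 7 \right)} + O\right)^{2} = \left(- \frac{1}{33} + 3025\right)^{2} = \left(\frac{99824}{33}\right)^{2} = \frac{9964830976}{1089}$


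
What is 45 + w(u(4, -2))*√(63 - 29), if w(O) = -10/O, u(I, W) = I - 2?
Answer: 45 - 5*√34 ≈ 15.845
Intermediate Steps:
u(I, W) = -2 + I
45 + w(u(4, -2))*√(63 - 29) = 45 + (-10/(-2 + 4))*√(63 - 29) = 45 + (-10/2)*√34 = 45 + (-10*½)*√34 = 45 - 5*√34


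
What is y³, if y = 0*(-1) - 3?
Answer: -27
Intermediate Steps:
y = -3 (y = 0 - 3 = -3)
y³ = (-3)³ = -27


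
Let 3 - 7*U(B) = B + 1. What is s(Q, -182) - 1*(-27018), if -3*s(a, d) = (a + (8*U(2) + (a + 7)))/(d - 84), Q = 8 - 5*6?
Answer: 21560327/798 ≈ 27018.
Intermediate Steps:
U(B) = 2/7 - B/7 (U(B) = 3/7 - (B + 1)/7 = 3/7 - (1 + B)/7 = 3/7 + (-1/7 - B/7) = 2/7 - B/7)
Q = -22 (Q = 8 - 30 = -22)
s(a, d) = -(7 + 2*a)/(3*(-84 + d)) (s(a, d) = -(a + (8*(2/7 - 1/7*2) + (a + 7)))/(3*(d - 84)) = -(a + (8*(2/7 - 2/7) + (7 + a)))/(3*(-84 + d)) = -(a + (8*0 + (7 + a)))/(3*(-84 + d)) = -(a + (0 + (7 + a)))/(3*(-84 + d)) = -(a + (7 + a))/(3*(-84 + d)) = -(7 + 2*a)/(3*(-84 + d)))
s(Q, -182) - 1*(-27018) = (-7 - 2*(-22))/(3*(-84 - 182)) - 1*(-27018) = (1/3)*(-7 + 44)/(-266) + 27018 = (1/3)*(-1/266)*37 + 27018 = -37/798 + 27018 = 21560327/798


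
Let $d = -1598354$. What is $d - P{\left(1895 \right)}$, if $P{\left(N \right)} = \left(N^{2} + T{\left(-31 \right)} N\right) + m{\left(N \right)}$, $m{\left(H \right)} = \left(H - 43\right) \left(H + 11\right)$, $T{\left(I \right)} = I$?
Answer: $-8660546$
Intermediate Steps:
$m{\left(H \right)} = \left(-43 + H\right) \left(11 + H\right)$
$P{\left(N \right)} = -473 - 63 N + 2 N^{2}$ ($P{\left(N \right)} = \left(N^{2} - 31 N\right) - \left(473 - N^{2} + 32 N\right) = -473 - 63 N + 2 N^{2}$)
$d - P{\left(1895 \right)} = -1598354 - \left(-473 - 119385 + 2 \cdot 1895^{2}\right) = -1598354 - \left(-473 - 119385 + 2 \cdot 3591025\right) = -1598354 - \left(-473 - 119385 + 7182050\right) = -1598354 - 7062192 = -8660546$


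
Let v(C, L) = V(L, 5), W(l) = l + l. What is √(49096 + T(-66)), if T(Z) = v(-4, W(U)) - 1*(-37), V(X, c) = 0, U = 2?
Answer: √49133 ≈ 221.66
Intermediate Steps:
W(l) = 2*l
v(C, L) = 0
T(Z) = 37 (T(Z) = 0 - 1*(-37) = 0 + 37 = 37)
√(49096 + T(-66)) = √(49096 + 37) = √49133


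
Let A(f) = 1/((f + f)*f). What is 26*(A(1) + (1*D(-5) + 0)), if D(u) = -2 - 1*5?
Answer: -169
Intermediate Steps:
D(u) = -7 (D(u) = -2 - 5 = -7)
A(f) = 1/(2*f²) (A(f) = 1/(((2*f))*f) = (1/(2*f))/f = 1/(2*f²))
26*(A(1) + (1*D(-5) + 0)) = 26*((½)/1² + (1*(-7) + 0)) = 26*((½)*1 + (-7 + 0)) = 26*(½ - 7) = 26*(-13/2) = -169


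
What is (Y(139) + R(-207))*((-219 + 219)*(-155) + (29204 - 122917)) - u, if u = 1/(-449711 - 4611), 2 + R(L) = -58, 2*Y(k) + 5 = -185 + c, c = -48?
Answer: 7621082087895/454322 ≈ 1.6775e+7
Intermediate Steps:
Y(k) = -119 (Y(k) = -5/2 + (-185 - 48)/2 = -5/2 + (1/2)*(-233) = -5/2 - 233/2 = -119)
R(L) = -60 (R(L) = -2 - 58 = -60)
u = -1/454322 (u = 1/(-454322) = -1/454322 ≈ -2.2011e-6)
(Y(139) + R(-207))*((-219 + 219)*(-155) + (29204 - 122917)) - u = (-119 - 60)*((-219 + 219)*(-155) + (29204 - 122917)) - 1*(-1/454322) = -179*(0*(-155) - 93713) + 1/454322 = -179*(0 - 93713) + 1/454322 = -179*(-93713) + 1/454322 = 16774627 + 1/454322 = 7621082087895/454322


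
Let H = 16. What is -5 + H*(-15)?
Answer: -245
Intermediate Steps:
-5 + H*(-15) = -5 + 16*(-15) = -5 - 240 = -245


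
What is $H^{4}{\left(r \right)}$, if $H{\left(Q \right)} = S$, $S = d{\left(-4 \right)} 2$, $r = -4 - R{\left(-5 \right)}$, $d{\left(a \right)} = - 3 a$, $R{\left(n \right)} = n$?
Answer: $331776$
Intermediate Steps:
$r = 1$ ($r = -4 - -5 = -4 + 5 = 1$)
$S = 24$ ($S = \left(-3\right) \left(-4\right) 2 = 12 \cdot 2 = 24$)
$H{\left(Q \right)} = 24$
$H^{4}{\left(r \right)} = 24^{4} = 331776$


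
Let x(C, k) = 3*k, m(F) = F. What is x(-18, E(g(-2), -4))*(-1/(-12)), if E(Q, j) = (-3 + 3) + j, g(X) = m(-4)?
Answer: -1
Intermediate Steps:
g(X) = -4
E(Q, j) = j (E(Q, j) = 0 + j = j)
x(-18, E(g(-2), -4))*(-1/(-12)) = (3*(-4))*(-1/(-12)) = -(-12)*(-1)/12 = -12*1/12 = -1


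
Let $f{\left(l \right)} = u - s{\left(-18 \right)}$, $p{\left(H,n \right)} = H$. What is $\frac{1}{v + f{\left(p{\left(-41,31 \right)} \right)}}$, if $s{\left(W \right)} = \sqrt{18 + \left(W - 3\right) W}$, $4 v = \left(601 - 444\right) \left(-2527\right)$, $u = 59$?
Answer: $- \frac{1586012}{157214622673} + \frac{96 \sqrt{11}}{157214622673} \approx -1.0086 \cdot 10^{-5}$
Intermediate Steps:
$v = - \frac{396739}{4}$ ($v = \frac{\left(601 - 444\right) \left(-2527\right)}{4} = \frac{157 \left(-2527\right)}{4} = \frac{1}{4} \left(-396739\right) = - \frac{396739}{4} \approx -99185.0$)
$s{\left(W \right)} = \sqrt{18 + W \left(-3 + W\right)}$ ($s{\left(W \right)} = \sqrt{18 + \left(-3 + W\right) W} = \sqrt{18 + W \left(-3 + W\right)}$)
$f{\left(l \right)} = 59 - 6 \sqrt{11}$ ($f{\left(l \right)} = 59 - \sqrt{18 + \left(-18\right)^{2} - -54} = 59 - \sqrt{18 + 324 + 54} = 59 - \sqrt{396} = 59 - 6 \sqrt{11}$)
$\frac{1}{v + f{\left(p{\left(-41,31 \right)} \right)}} = \frac{1}{- \frac{396739}{4} + \left(59 - 6 \sqrt{11}\right)} = \frac{1}{- \frac{396503}{4} - 6 \sqrt{11}}$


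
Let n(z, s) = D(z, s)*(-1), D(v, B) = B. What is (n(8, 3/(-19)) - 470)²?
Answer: 79691329/361 ≈ 2.2075e+5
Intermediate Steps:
n(z, s) = -s (n(z, s) = s*(-1) = -s)
(n(8, 3/(-19)) - 470)² = (-3/(-19) - 470)² = (-3*(-1)/19 - 470)² = (-1*(-3/19) - 470)² = (3/19 - 470)² = (-8927/19)² = 79691329/361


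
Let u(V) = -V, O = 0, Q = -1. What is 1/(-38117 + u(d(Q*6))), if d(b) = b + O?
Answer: -1/38111 ≈ -2.6239e-5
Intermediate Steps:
d(b) = b (d(b) = b + 0 = b)
1/(-38117 + u(d(Q*6))) = 1/(-38117 - (-1)*6) = 1/(-38117 - 1*(-6)) = 1/(-38117 + 6) = 1/(-38111) = -1/38111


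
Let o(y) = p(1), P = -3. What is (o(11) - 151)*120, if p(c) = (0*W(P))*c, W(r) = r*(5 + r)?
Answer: -18120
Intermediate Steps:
p(c) = 0 (p(c) = (0*(-3*(5 - 3)))*c = (0*(-3*2))*c = (0*(-6))*c = 0*c = 0)
o(y) = 0
(o(11) - 151)*120 = (0 - 151)*120 = -151*120 = -18120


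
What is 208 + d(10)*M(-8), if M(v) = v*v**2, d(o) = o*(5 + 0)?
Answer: -25392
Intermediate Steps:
d(o) = 5*o (d(o) = o*5 = 5*o)
M(v) = v**3
208 + d(10)*M(-8) = 208 + (5*10)*(-8)**3 = 208 + 50*(-512) = 208 - 25600 = -25392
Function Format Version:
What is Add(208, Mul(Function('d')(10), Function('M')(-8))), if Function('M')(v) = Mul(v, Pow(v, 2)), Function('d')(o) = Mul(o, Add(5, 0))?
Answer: -25392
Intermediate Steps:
Function('d')(o) = Mul(5, o) (Function('d')(o) = Mul(o, 5) = Mul(5, o))
Function('M')(v) = Pow(v, 3)
Add(208, Mul(Function('d')(10), Function('M')(-8))) = Add(208, Mul(Mul(5, 10), Pow(-8, 3))) = Add(208, Mul(50, -512)) = Add(208, -25600) = -25392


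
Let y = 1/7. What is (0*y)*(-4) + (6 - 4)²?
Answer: 4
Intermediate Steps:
y = ⅐ ≈ 0.14286
(0*y)*(-4) + (6 - 4)² = (0*(⅐))*(-4) + (6 - 4)² = 0*(-4) + 2² = 0 + 4 = 4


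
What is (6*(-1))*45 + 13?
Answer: -257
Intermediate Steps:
(6*(-1))*45 + 13 = -6*45 + 13 = -270 + 13 = -257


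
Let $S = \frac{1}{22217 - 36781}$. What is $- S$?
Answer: $\frac{1}{14564} \approx 6.8662 \cdot 10^{-5}$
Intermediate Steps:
$S = - \frac{1}{14564}$ ($S = \frac{1}{-14564} = - \frac{1}{14564} \approx -6.8662 \cdot 10^{-5}$)
$- S = \left(-1\right) \left(- \frac{1}{14564}\right) = \frac{1}{14564}$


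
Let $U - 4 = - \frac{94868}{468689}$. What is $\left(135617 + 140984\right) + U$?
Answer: $\frac{129641625977}{468689} \approx 2.7661 \cdot 10^{5}$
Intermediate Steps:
$U = \frac{1779888}{468689}$ ($U = 4 - \frac{94868}{468689} = \frac{1779888}{468689} \approx 3.7976$)
$\left(135617 + 140984\right) + U = \left(135617 + 140984\right) + \frac{1779888}{468689} = 276601 + \frac{1779888}{468689} = \frac{129641625977}{468689}$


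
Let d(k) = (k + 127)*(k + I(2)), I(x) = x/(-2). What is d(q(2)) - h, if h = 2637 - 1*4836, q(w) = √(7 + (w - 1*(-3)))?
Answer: 2084 + 252*√3 ≈ 2520.5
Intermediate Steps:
I(x) = -x/2 (I(x) = x*(-½) = -x/2)
q(w) = √(10 + w) (q(w) = √(7 + (w + 3)) = √(7 + (3 + w)) = √(10 + w))
d(k) = (-1 + k)*(127 + k) (d(k) = (k + 127)*(k - ½*2) = (127 + k)*(k - 1) = (127 + k)*(-1 + k) = (-1 + k)*(127 + k))
h = -2199 (h = 2637 - 4836 = -2199)
d(q(2)) - h = (-127 + (√(10 + 2))² + 126*√(10 + 2)) - 1*(-2199) = (-127 + (√12)² + 126*√12) + 2199 = (-127 + (2*√3)² + 126*(2*√3)) + 2199 = (-127 + 12 + 252*√3) + 2199 = (-115 + 252*√3) + 2199 = 2084 + 252*√3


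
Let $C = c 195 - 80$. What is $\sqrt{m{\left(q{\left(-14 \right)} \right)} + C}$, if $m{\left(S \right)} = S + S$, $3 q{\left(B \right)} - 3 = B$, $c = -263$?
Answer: $\frac{i \sqrt{462351}}{3} \approx 226.65 i$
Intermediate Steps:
$q{\left(B \right)} = 1 + \frac{B}{3}$
$C = -51365$ ($C = \left(-263\right) 195 - 80 = -51285 - 80 = -51365$)
$m{\left(S \right)} = 2 S$
$\sqrt{m{\left(q{\left(-14 \right)} \right)} + C} = \sqrt{2 \left(1 + \frac{1}{3} \left(-14\right)\right) - 51365} = \sqrt{2 \left(1 - \frac{14}{3}\right) - 51365} = \sqrt{2 \left(- \frac{11}{3}\right) - 51365} = \sqrt{- \frac{22}{3} - 51365} = \sqrt{- \frac{154117}{3}} = \frac{i \sqrt{462351}}{3}$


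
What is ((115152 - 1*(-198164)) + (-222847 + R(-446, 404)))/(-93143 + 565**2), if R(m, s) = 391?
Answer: 45430/113041 ≈ 0.40189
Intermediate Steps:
((115152 - 1*(-198164)) + (-222847 + R(-446, 404)))/(-93143 + 565**2) = ((115152 - 1*(-198164)) + (-222847 + 391))/(-93143 + 565**2) = ((115152 + 198164) - 222456)/(-93143 + 319225) = (313316 - 222456)/226082 = 90860*(1/226082) = 45430/113041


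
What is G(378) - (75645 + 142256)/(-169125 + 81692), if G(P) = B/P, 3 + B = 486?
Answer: 5933177/1573794 ≈ 3.7700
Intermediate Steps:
B = 483 (B = -3 + 486 = 483)
G(P) = 483/P
G(378) - (75645 + 142256)/(-169125 + 81692) = 483/378 - (75645 + 142256)/(-169125 + 81692) = 483*(1/378) - 217901/(-87433) = 23/18 - 217901*(-1)/87433 = 23/18 - 1*(-217901/87433) = 23/18 + 217901/87433 = 5933177/1573794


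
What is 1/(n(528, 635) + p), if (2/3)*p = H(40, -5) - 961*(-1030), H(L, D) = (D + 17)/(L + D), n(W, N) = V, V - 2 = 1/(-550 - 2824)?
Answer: 16870/25047690561 ≈ 6.7352e-7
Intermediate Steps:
V = 6747/3374 (V = 2 + 1/(-550 - 2824) = 2 + 1/(-3374) = 2 - 1/3374 = 6747/3374 ≈ 1.9997)
n(W, N) = 6747/3374
H(L, D) = (17 + D)/(D + L)
p = 51966093/35 (p = 3*((17 - 5)/(-5 + 40) - 961*(-1030))/2 = 3*(12/35 + 989830)/2 = (3/2)*(34644062/35) = 51966093/35 ≈ 1.4847e+6)
1/(n(528, 635) + p) = 1/(6747/3374 + 51966093/35) = 1/(25047690561/16870) = 16870/25047690561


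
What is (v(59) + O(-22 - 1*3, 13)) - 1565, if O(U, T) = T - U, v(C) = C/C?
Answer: -1526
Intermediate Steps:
v(C) = 1
(v(59) + O(-22 - 1*3, 13)) - 1565 = (1 + (13 - (-22 - 1*3))) - 1565 = (1 + (13 - (-22 - 3))) - 1565 = (1 + (13 - 1*(-25))) - 1565 = (1 + (13 + 25)) - 1565 = (1 + 38) - 1565 = 39 - 1565 = -1526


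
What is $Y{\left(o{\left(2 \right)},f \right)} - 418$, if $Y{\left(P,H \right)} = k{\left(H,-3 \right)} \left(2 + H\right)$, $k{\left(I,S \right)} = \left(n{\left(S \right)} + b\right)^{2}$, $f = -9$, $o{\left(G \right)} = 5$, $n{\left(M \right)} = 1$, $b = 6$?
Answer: $-761$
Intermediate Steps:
$k{\left(I,S \right)} = 49$ ($k{\left(I,S \right)} = \left(1 + 6\right)^{2} = 7^{2} = 49$)
$Y{\left(P,H \right)} = 98 + 49 H$ ($Y{\left(P,H \right)} = 49 \left(2 + H\right) = 98 + 49 H$)
$Y{\left(o{\left(2 \right)},f \right)} - 418 = \left(98 + 49 \left(-9\right)\right) - 418 = \left(98 - 441\right) - 418 = -343 - 418 = -761$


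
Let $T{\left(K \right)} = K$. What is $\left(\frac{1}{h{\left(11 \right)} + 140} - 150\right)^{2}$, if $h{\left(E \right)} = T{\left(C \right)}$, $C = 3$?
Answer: $\frac{460059601}{20449} \approx 22498.0$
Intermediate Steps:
$h{\left(E \right)} = 3$
$\left(\frac{1}{h{\left(11 \right)} + 140} - 150\right)^{2} = \left(\frac{1}{3 + 140} - 150\right)^{2} = \left(\frac{1}{143} - 150\right)^{2} = \left(- \frac{21449}{143}\right)^{2} = \frac{460059601}{20449}$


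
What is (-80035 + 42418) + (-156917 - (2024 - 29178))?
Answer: -167380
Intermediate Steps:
(-80035 + 42418) + (-156917 - (2024 - 29178)) = -37617 + (-156917 - 1*(-27154)) = -37617 + (-156917 + 27154) = -37617 - 129763 = -167380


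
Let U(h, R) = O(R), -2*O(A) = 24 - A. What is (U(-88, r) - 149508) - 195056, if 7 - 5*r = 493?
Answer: -1723123/5 ≈ -3.4462e+5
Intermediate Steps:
r = -486/5 (r = 7/5 - 1/5*493 = 7/5 - 493/5 = -486/5 ≈ -97.200)
O(A) = -12 + A/2 (O(A) = -(24 - A)/2 = -12 + A/2)
U(h, R) = -12 + R/2
(U(-88, r) - 149508) - 195056 = ((-12 + (1/2)*(-486/5)) - 149508) - 195056 = ((-12 - 243/5) - 149508) - 195056 = (-303/5 - 149508) - 195056 = -747843/5 - 195056 = -1723123/5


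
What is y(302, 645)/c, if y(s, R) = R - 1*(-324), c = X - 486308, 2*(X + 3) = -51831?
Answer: -1938/1024453 ≈ -0.0018917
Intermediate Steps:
X = -51837/2 (X = -3 + (1/2)*(-51831) = -3 - 51831/2 = -51837/2 ≈ -25919.)
c = -1024453/2 (c = -51837/2 - 486308 = -1024453/2 ≈ -5.1223e+5)
y(s, R) = 324 + R (y(s, R) = R + 324 = 324 + R)
y(302, 645)/c = (324 + 645)/(-1024453/2) = 969*(-2/1024453) = -1938/1024453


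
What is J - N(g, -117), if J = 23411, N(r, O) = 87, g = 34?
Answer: 23324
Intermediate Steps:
J - N(g, -117) = 23411 - 1*87 = 23411 - 87 = 23324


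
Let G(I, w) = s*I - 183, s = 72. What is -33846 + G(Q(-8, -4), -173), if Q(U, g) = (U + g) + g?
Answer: -35181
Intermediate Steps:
Q(U, g) = U + 2*g
G(I, w) = -183 + 72*I (G(I, w) = 72*I - 183 = -183 + 72*I)
-33846 + G(Q(-8, -4), -173) = -33846 + (-183 + 72*(-8 + 2*(-4))) = -33846 + (-183 + 72*(-8 - 8)) = -33846 + (-183 + 72*(-16)) = -33846 + (-183 - 1152) = -33846 - 1335 = -35181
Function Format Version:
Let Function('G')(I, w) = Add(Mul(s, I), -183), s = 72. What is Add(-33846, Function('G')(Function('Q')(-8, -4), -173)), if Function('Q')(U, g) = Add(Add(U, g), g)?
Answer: -35181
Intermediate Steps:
Function('Q')(U, g) = Add(U, Mul(2, g))
Function('G')(I, w) = Add(-183, Mul(72, I)) (Function('G')(I, w) = Add(Mul(72, I), -183) = Add(-183, Mul(72, I)))
Add(-33846, Function('G')(Function('Q')(-8, -4), -173)) = Add(-33846, Add(-183, Mul(72, Add(-8, Mul(2, -4))))) = Add(-33846, Add(-183, Mul(72, Add(-8, -8)))) = Add(-33846, Add(-183, Mul(72, -16))) = Add(-33846, Add(-183, -1152)) = Add(-33846, -1335) = -35181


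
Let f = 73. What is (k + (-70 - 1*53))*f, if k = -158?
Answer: -20513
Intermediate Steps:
(k + (-70 - 1*53))*f = (-158 + (-70 - 1*53))*73 = (-158 + (-70 - 53))*73 = (-158 - 123)*73 = -281*73 = -20513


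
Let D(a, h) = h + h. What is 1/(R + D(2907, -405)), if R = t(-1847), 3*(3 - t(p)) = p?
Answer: -3/574 ≈ -0.0052265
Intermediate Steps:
t(p) = 3 - p/3
R = 1856/3 (R = 3 - ⅓*(-1847) = 3 + 1847/3 = 1856/3 ≈ 618.67)
D(a, h) = 2*h
1/(R + D(2907, -405)) = 1/(1856/3 + 2*(-405)) = 1/(1856/3 - 810) = 1/(-574/3) = -3/574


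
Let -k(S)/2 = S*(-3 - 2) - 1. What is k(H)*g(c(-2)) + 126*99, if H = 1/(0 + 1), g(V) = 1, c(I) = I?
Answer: 12486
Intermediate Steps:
H = 1 (H = 1/1 = 1)
k(S) = 2 + 10*S (k(S) = -2*(S*(-3 - 2) - 1) = -2*(S*(-5) - 1) = -2*(-5*S - 1) = -2*(-1 - 5*S) = 2 + 10*S)
k(H)*g(c(-2)) + 126*99 = (2 + 10*1)*1 + 126*99 = (2 + 10)*1 + 12474 = 12*1 + 12474 = 12 + 12474 = 12486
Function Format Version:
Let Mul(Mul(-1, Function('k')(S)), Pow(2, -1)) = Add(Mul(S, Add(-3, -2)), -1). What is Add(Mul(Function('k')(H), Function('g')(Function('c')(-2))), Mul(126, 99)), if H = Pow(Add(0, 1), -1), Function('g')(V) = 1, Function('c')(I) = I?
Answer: 12486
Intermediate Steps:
H = 1 (H = Pow(1, -1) = 1)
Function('k')(S) = Add(2, Mul(10, S)) (Function('k')(S) = Mul(-2, Add(Mul(S, Add(-3, -2)), -1)) = Mul(-2, Add(Mul(S, -5), -1)) = Mul(-2, Add(Mul(-5, S), -1)) = Mul(-2, Add(-1, Mul(-5, S))) = Add(2, Mul(10, S)))
Add(Mul(Function('k')(H), Function('g')(Function('c')(-2))), Mul(126, 99)) = Add(Mul(Add(2, Mul(10, 1)), 1), Mul(126, 99)) = Add(Mul(Add(2, 10), 1), 12474) = Add(Mul(12, 1), 12474) = Add(12, 12474) = 12486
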